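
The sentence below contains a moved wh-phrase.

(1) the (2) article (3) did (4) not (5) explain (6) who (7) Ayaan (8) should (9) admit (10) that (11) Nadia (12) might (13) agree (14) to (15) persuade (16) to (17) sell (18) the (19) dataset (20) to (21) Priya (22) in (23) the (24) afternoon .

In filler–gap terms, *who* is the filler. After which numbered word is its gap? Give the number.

Before movement: Ayaan should admit that Nadia might agree to persuade who to sell the dataset to Priya in the afternoon.
'who' functions as the direct object of 'persuade'. Wh-movement fronts it, leaving a gap right after 'persuade':
The article did not explain who Ayaan should admit that Nadia might agree to persuade ___ to sell the dataset to Priya in the afternoon.
'persuade' is word 15.

15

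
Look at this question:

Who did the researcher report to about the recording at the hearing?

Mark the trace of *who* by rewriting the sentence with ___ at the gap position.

Pre-movement form: The researcher did report to who about the recording at the hearing.
'who' is the object of the preposition 'to'. The gap is right after 'to'.

Who did the researcher report to ___ about the recording at the hearing?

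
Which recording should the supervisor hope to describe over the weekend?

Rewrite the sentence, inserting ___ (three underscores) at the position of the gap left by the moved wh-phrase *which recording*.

Which recording should the supervisor hope to describe ___ over the weekend?

Before movement: The supervisor should hope to describe which recording over the weekend.
'which recording' is the direct object of 'describe'. The gap is right after 'describe'.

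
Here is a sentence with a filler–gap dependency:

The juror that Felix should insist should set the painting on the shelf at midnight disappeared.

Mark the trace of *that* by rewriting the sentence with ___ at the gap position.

The juror that Felix should insist ___ should set the painting on the shelf at midnight disappeared.

'that' is the subject of the clause embedded under 'insist'. The gap is right after 'insist'.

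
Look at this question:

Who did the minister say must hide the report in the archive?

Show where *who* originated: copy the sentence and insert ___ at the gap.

Before movement: The minister did say who must hide the report in the archive.
'who' is the subject of the clause embedded under 'say'. The gap is right after 'say'.

Who did the minister say ___ must hide the report in the archive?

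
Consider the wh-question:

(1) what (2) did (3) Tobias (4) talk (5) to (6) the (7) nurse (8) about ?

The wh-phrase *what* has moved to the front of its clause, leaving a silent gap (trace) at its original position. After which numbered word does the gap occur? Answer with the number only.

8

Before movement: Tobias did talk to the nurse about what.
'what' is the object of the preposition 'about'. It moves to the left edge, and the trace sits right after 'about':
What did Tobias talk to the nurse about ___?
'about' is word 8.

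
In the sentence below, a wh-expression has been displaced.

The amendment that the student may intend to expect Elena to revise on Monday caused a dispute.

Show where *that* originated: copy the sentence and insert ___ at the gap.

The amendment that the student may intend to expect Elena to revise ___ on Monday caused a dispute.

'that' functions as the direct object of 'revise'. The gap is right after 'revise'.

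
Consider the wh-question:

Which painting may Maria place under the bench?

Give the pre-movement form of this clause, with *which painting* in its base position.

Maria may place which painting under the bench.

The filler 'which painting' is interpreted as the direct object of 'place'. It moves to the left edge, and the trace sits right after 'place':
Which painting may Maria place ___ under the bench?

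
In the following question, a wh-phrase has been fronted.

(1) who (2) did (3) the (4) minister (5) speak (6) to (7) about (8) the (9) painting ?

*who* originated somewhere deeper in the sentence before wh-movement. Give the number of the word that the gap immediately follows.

In situ: The minister did speak to who about the painting.
'who' is the object of the preposition 'to'. It moves to the left edge, and the trace sits right after 'to':
Who did the minister speak to ___ about the painting?
'to' is word 6.

6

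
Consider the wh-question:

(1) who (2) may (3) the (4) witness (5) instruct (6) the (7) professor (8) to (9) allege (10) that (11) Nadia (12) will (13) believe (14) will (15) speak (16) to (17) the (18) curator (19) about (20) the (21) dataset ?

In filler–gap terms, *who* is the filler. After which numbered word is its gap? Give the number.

Before movement: The witness may instruct the professor to allege that Nadia will believe who will speak to the curator about the dataset.
The filler 'who' is interpreted as the subject of the clause embedded under 'believe'. Wh-movement fronts it, leaving a gap right after 'believe':
Who may the witness instruct the professor to allege that Nadia will believe ___ will speak to the curator about the dataset?
'believe' is word 13.

13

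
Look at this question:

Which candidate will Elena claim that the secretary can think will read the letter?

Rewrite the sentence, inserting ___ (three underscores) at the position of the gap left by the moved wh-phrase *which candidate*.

Which candidate will Elena claim that the secretary can think ___ will read the letter?

Pre-movement form: Elena will claim that the secretary can think which candidate will read the letter.
The filler 'which candidate' is interpreted as the subject of the clause embedded under 'think'. The gap is right after 'think'.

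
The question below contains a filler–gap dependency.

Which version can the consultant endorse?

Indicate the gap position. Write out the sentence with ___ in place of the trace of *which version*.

In situ: The consultant can endorse which version.
'which version' functions as the direct object of 'endorse'. The gap is right after 'endorse'.

Which version can the consultant endorse ___?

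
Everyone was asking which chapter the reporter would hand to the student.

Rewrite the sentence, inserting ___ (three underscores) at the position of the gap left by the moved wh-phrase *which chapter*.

Everyone was asking which chapter the reporter would hand ___ to the student.

In situ: The reporter would hand which chapter to the student.
'which chapter' functions as the direct object of 'hand'. The gap is right after 'hand'.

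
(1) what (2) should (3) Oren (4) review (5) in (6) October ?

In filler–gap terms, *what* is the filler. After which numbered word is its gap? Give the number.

In situ: Oren should review what in October.
'what' functions as the direct object of 'review'. Wh-movement fronts it, leaving a gap right after 'review':
What should Oren review ___ in October?
'review' is word 4.

4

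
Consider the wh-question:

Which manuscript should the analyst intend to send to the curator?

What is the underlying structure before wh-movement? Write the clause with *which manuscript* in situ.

The filler 'which manuscript' is interpreted as the direct object of 'send'. Wh-movement fronts it, leaving a gap right after 'send':
Which manuscript should the analyst intend to send ___ to the curator?

The analyst should intend to send which manuscript to the curator.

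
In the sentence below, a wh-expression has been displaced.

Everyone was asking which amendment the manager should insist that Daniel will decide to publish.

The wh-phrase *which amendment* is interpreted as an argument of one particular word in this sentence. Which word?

publish

Before movement: The manager should insist that Daniel will decide to publish which amendment.
'which amendment' is the direct object of 'publish'. Wh-movement fronts it, leaving a gap right after 'publish':
Everyone was asking which amendment the manager should insist that Daniel will decide to publish ___.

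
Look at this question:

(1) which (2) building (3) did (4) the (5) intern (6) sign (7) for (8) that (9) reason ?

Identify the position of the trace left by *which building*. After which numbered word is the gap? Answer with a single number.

Before movement: The intern did sign which building for that reason.
'which building' is the direct object of 'sign'. It moves to the left edge, and the trace sits right after 'sign':
Which building did the intern sign ___ for that reason?
'sign' is word 6.

6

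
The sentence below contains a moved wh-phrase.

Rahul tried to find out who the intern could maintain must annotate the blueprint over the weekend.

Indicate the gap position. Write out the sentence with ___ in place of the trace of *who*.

Pre-movement form: The intern could maintain who must annotate the blueprint over the weekend.
'who' functions as the subject of the clause embedded under 'maintain'. The gap is right after 'maintain'.

Rahul tried to find out who the intern could maintain ___ must annotate the blueprint over the weekend.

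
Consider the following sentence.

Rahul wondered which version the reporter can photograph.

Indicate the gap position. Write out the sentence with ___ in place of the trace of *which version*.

Rahul wondered which version the reporter can photograph ___.

Pre-movement form: The reporter can photograph which version.
The filler 'which version' is interpreted as the direct object of 'photograph'. The gap is right after 'photograph'.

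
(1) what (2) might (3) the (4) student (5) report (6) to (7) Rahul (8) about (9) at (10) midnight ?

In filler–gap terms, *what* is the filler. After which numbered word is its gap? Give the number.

Pre-movement form: The student might report to Rahul about what at midnight.
'what' functions as the object of the preposition 'about'. Wh-movement fronts it, leaving a gap right after 'about':
What might the student report to Rahul about ___ at midnight?
'about' is word 8.

8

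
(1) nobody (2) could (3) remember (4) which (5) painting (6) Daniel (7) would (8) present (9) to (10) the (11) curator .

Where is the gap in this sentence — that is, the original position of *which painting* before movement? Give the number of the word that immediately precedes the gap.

8

Pre-movement form: Daniel would present which painting to the curator.
The filler 'which painting' is interpreted as the direct object of 'present'. It moves to the left edge, and the trace sits right after 'present':
Nobody could remember which painting Daniel would present ___ to the curator.
'present' is word 8.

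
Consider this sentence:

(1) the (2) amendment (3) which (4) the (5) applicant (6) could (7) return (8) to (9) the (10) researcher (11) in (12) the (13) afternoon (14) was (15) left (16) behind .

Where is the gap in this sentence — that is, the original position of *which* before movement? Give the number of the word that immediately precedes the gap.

7

'which' functions as the direct object of 'return'. It moves to the left edge, and the trace sits right after 'return':
The amendment which the applicant could return ___ to the researcher in the afternoon was left behind.
'return' is word 7.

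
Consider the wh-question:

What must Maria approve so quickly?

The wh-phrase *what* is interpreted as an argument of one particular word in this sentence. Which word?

approve

In situ: Maria must approve what so quickly.
'what' is the direct object of 'approve'. Wh-movement fronts it, leaving a gap right after 'approve':
What must Maria approve ___ so quickly?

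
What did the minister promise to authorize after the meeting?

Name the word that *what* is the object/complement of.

authorize

In situ: The minister did promise to authorize what after the meeting.
'what' functions as the direct object of 'authorize'. Fronting leaves a gap immediately after 'authorize':
What did the minister promise to authorize ___ after the meeting?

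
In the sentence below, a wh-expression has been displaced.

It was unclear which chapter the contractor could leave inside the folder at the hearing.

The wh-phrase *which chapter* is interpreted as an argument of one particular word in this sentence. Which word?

leave

Pre-movement form: The contractor could leave which chapter inside the folder at the hearing.
'which chapter' is the direct object of 'leave'. It moves to the left edge, and the trace sits right after 'leave':
It was unclear which chapter the contractor could leave ___ inside the folder at the hearing.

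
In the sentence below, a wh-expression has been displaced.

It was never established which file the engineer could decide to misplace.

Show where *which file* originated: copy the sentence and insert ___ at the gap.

It was never established which file the engineer could decide to misplace ___.

In situ: The engineer could decide to misplace which file.
'which file' functions as the direct object of 'misplace'. The gap is right after 'misplace'.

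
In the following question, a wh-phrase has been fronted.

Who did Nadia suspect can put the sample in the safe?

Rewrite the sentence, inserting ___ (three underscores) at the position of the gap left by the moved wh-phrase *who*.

Who did Nadia suspect ___ can put the sample in the safe?

Before movement: Nadia did suspect who can put the sample in the safe.
The filler 'who' is interpreted as the subject of the clause embedded under 'suspect'. The gap is right after 'suspect'.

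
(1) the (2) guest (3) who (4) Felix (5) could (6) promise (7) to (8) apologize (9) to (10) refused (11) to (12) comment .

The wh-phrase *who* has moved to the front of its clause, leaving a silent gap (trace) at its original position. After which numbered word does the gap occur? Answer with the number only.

9

'who' functions as the object of the preposition 'to'. Fronting leaves a gap immediately after 'to':
The guest who Felix could promise to apologize to ___ refused to comment.
'to' is word 9.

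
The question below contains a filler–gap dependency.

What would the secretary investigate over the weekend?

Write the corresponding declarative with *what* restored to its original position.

The secretary would investigate what over the weekend.

'what' functions as the direct object of 'investigate'. Fronting leaves a gap immediately after 'investigate':
What would the secretary investigate ___ over the weekend?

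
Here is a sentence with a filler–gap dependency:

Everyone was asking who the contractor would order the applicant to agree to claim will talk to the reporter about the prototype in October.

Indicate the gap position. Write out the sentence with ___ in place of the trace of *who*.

Pre-movement form: The contractor would order the applicant to agree to claim who will talk to the reporter about the prototype in October.
'who' functions as the subject of the clause embedded under 'claim'. The gap is right after 'claim'.

Everyone was asking who the contractor would order the applicant to agree to claim ___ will talk to the reporter about the prototype in October.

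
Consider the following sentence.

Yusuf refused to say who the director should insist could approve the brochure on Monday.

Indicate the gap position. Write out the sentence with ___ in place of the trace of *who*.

Yusuf refused to say who the director should insist ___ could approve the brochure on Monday.

Pre-movement form: The director should insist who could approve the brochure on Monday.
'who' functions as the subject of the clause embedded under 'insist'. The gap is right after 'insist'.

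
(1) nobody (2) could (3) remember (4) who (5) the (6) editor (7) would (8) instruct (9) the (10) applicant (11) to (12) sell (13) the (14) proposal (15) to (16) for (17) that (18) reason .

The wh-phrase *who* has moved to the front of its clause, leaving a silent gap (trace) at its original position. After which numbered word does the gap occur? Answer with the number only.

In situ: The editor would instruct the applicant to sell the proposal to who for that reason.
The filler 'who' is interpreted as the object of the preposition 'to' (recipient of 'sell'). It moves to the left edge, and the trace sits right after 'to':
Nobody could remember who the editor would instruct the applicant to sell the proposal to ___ for that reason.
'to' is word 15.

15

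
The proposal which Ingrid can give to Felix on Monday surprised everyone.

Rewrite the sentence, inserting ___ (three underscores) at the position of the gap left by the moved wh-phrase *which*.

'which' is the direct object of 'give'. The gap is right after 'give'.

The proposal which Ingrid can give ___ to Felix on Monday surprised everyone.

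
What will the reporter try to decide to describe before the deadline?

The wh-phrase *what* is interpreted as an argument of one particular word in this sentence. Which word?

Before movement: The reporter will try to decide to describe what before the deadline.
The filler 'what' is interpreted as the direct object of 'describe'. Wh-movement fronts it, leaving a gap right after 'describe':
What will the reporter try to decide to describe ___ before the deadline?

describe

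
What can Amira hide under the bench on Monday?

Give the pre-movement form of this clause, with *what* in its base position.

Amira can hide what under the bench on Monday.

'what' is the direct object of 'hide'. Fronting leaves a gap immediately after 'hide':
What can Amira hide ___ under the bench on Monday?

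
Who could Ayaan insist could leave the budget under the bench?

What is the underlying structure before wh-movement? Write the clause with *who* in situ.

'who' functions as the subject of the clause embedded under 'insist'. Wh-movement fronts it, leaving a gap right after 'insist':
Who could Ayaan insist ___ could leave the budget under the bench?

Ayaan could insist who could leave the budget under the bench.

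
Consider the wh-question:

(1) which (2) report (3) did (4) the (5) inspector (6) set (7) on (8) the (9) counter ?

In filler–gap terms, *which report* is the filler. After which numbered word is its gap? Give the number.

6

Pre-movement form: The inspector did set which report on the counter.
'which report' is the direct object of 'set'. Wh-movement fronts it, leaving a gap right after 'set':
Which report did the inspector set ___ on the counter?
'set' is word 6.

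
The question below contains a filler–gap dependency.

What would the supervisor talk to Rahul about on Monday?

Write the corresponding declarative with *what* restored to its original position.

The filler 'what' is interpreted as the object of the preposition 'about'. Fronting leaves a gap immediately after 'about':
What would the supervisor talk to Rahul about ___ on Monday?

The supervisor would talk to Rahul about what on Monday.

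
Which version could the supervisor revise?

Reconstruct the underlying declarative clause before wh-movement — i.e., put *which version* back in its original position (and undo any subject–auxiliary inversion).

'which version' is the direct object of 'revise'. Fronting leaves a gap immediately after 'revise':
Which version could the supervisor revise ___?

The supervisor could revise which version.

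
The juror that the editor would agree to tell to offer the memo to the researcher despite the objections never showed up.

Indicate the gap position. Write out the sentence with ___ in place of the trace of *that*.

The filler 'that' is interpreted as the direct object of 'tell'. The gap is right after 'tell'.

The juror that the editor would agree to tell ___ to offer the memo to the researcher despite the objections never showed up.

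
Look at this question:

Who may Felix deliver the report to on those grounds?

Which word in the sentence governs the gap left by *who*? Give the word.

Underlying clause: Felix may deliver the report to who on those grounds.
The filler 'who' is interpreted as the object of the preposition 'to' (recipient of 'deliver'). Wh-movement fronts it, leaving a gap right after 'to':
Who may Felix deliver the report to ___ on those grounds?

to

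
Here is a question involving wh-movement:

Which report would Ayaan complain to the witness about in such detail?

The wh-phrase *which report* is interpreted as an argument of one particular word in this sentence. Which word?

about

In situ: Ayaan would complain to the witness about which report in such detail.
'which report' functions as the object of the preposition 'about'. Wh-movement fronts it, leaving a gap right after 'about':
Which report would Ayaan complain to the witness about ___ in such detail?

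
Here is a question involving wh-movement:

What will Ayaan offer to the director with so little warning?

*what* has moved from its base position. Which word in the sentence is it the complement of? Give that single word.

offer

Pre-movement form: Ayaan will offer what to the director with so little warning.
'what' is the direct object of 'offer'. Fronting leaves a gap immediately after 'offer':
What will Ayaan offer ___ to the director with so little warning?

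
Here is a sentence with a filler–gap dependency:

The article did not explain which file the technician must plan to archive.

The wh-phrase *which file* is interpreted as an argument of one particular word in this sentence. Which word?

Before movement: The technician must plan to archive which file.
'which file' is the direct object of 'archive'. Wh-movement fronts it, leaving a gap right after 'archive':
The article did not explain which file the technician must plan to archive ___.

archive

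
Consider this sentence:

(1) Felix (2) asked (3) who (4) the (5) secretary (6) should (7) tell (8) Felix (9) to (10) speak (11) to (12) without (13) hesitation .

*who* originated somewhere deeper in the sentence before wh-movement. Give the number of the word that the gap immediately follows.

Underlying clause: The secretary should tell Felix to speak to who without hesitation.
'who' functions as the object of the preposition 'to'. Fronting leaves a gap immediately after 'to':
Felix asked who the secretary should tell Felix to speak to ___ without hesitation.
'to' is word 11.

11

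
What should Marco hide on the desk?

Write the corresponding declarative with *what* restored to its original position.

'what' functions as the direct object of 'hide'. Fronting leaves a gap immediately after 'hide':
What should Marco hide ___ on the desk?

Marco should hide what on the desk.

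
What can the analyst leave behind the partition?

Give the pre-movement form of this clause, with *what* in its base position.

'what' is the direct object of 'leave'. Wh-movement fronts it, leaving a gap right after 'leave':
What can the analyst leave ___ behind the partition?

The analyst can leave what behind the partition.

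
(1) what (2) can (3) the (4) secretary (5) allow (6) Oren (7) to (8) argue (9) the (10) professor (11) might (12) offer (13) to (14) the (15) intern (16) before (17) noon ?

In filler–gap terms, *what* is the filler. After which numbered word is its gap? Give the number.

In situ: The secretary can allow Oren to argue the professor might offer what to the intern before noon.
'what' functions as the direct object of 'offer'. It moves to the left edge, and the trace sits right after 'offer':
What can the secretary allow Oren to argue the professor might offer ___ to the intern before noon?
'offer' is word 12.

12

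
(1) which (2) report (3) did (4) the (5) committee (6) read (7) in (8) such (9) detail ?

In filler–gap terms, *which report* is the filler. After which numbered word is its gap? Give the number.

In situ: The committee did read which report in such detail.
The filler 'which report' is interpreted as the direct object of 'read'. Wh-movement fronts it, leaving a gap right after 'read':
Which report did the committee read ___ in such detail?
'read' is word 6.

6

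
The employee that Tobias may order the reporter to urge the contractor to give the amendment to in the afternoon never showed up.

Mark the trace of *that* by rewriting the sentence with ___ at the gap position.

The employee that Tobias may order the reporter to urge the contractor to give the amendment to ___ in the afternoon never showed up.

'that' functions as the object of the preposition 'to' (recipient of 'give'). The gap is right after 'to'.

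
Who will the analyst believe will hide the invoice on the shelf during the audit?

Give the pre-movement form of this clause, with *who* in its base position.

The analyst will believe who will hide the invoice on the shelf during the audit.

The filler 'who' is interpreted as the subject of the clause embedded under 'believe'. It moves to the left edge, and the trace sits right after 'believe':
Who will the analyst believe ___ will hide the invoice on the shelf during the audit?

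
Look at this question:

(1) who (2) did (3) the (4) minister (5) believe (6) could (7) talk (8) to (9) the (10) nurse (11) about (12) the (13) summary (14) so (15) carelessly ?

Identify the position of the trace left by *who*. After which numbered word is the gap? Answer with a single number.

5

In situ: The minister did believe who could talk to the nurse about the summary so carelessly.
'who' functions as the subject of the clause embedded under 'believe'. It moves to the left edge, and the trace sits right after 'believe':
Who did the minister believe ___ could talk to the nurse about the summary so carelessly?
'believe' is word 5.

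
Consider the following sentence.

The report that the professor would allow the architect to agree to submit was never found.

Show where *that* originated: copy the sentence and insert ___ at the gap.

'that' functions as the direct object of 'submit'. The gap is right after 'submit'.

The report that the professor would allow the architect to agree to submit ___ was never found.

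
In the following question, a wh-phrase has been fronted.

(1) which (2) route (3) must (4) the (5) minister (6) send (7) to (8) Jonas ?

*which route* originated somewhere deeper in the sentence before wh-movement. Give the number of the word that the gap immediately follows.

6

Underlying clause: The minister must send which route to Jonas.
The filler 'which route' is interpreted as the direct object of 'send'. Wh-movement fronts it, leaving a gap right after 'send':
Which route must the minister send ___ to Jonas?
'send' is word 6.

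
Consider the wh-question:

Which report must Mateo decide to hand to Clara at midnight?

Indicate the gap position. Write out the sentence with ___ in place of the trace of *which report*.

Which report must Mateo decide to hand ___ to Clara at midnight?

Pre-movement form: Mateo must decide to hand which report to Clara at midnight.
The filler 'which report' is interpreted as the direct object of 'hand'. The gap is right after 'hand'.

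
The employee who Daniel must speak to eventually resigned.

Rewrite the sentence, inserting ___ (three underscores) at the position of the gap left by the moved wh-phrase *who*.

'who' functions as the object of the preposition 'to'. The gap is right after 'to'.

The employee who Daniel must speak to ___ eventually resigned.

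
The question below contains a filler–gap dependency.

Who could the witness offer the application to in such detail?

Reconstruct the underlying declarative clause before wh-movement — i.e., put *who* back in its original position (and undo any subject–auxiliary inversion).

The witness could offer the application to who in such detail.

The filler 'who' is interpreted as the object of the preposition 'to' (recipient of 'offer'). Fronting leaves a gap immediately after 'to':
Who could the witness offer the application to ___ in such detail?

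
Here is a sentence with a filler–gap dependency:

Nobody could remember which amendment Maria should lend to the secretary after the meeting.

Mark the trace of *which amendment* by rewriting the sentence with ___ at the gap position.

In situ: Maria should lend which amendment to the secretary after the meeting.
'which amendment' is the direct object of 'lend'. The gap is right after 'lend'.

Nobody could remember which amendment Maria should lend ___ to the secretary after the meeting.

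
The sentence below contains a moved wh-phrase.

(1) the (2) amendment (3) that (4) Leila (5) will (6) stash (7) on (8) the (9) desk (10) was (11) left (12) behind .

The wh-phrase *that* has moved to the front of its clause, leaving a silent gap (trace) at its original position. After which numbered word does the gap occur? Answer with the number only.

'that' functions as the direct object of 'stash'. Wh-movement fronts it, leaving a gap right after 'stash':
The amendment that Leila will stash ___ on the desk was left behind.
'stash' is word 6.

6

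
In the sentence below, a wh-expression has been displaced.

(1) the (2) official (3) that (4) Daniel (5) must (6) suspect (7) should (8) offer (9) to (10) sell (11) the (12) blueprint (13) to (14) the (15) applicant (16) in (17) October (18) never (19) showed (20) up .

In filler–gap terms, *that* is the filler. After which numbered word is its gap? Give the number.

6

'that' functions as the subject of the clause embedded under 'suspect'. Fronting leaves a gap immediately after 'suspect':
The official that Daniel must suspect ___ should offer to sell the blueprint to the applicant in October never showed up.
'suspect' is word 6.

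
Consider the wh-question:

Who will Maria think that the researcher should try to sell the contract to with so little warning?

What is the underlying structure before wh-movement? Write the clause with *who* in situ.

'who' functions as the object of the preposition 'to' (recipient of 'sell'). It moves to the left edge, and the trace sits right after 'to':
Who will Maria think that the researcher should try to sell the contract to ___ with so little warning?

Maria will think that the researcher should try to sell the contract to who with so little warning.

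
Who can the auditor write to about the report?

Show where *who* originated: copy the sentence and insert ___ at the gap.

Pre-movement form: The auditor can write to who about the report.
'who' functions as the object of the preposition 'to'. The gap is right after 'to'.

Who can the auditor write to ___ about the report?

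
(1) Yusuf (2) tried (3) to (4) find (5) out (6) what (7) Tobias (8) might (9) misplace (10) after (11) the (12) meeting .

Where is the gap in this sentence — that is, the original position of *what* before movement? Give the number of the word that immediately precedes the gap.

9

Underlying clause: Tobias might misplace what after the meeting.
'what' functions as the direct object of 'misplace'. It moves to the left edge, and the trace sits right after 'misplace':
Yusuf tried to find out what Tobias might misplace ___ after the meeting.
'misplace' is word 9.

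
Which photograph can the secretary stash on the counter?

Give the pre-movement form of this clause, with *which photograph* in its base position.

The secretary can stash which photograph on the counter.

'which photograph' functions as the direct object of 'stash'. It moves to the left edge, and the trace sits right after 'stash':
Which photograph can the secretary stash ___ on the counter?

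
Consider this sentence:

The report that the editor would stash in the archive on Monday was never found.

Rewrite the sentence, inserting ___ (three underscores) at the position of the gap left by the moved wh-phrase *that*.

The report that the editor would stash ___ in the archive on Monday was never found.

'that' is the direct object of 'stash'. The gap is right after 'stash'.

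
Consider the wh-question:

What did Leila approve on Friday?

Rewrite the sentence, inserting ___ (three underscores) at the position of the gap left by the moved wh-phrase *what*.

In situ: Leila did approve what on Friday.
The filler 'what' is interpreted as the direct object of 'approve'. The gap is right after 'approve'.

What did Leila approve ___ on Friday?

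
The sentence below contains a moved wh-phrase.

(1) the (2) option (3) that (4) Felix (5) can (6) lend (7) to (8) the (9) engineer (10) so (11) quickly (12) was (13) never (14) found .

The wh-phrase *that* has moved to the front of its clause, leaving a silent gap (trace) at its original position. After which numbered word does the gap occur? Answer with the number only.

6

'that' is the direct object of 'lend'. Fronting leaves a gap immediately after 'lend':
The option that Felix can lend ___ to the engineer so quickly was never found.
'lend' is word 6.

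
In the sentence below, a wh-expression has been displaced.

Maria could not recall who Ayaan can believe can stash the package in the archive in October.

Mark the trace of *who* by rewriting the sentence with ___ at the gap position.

Maria could not recall who Ayaan can believe ___ can stash the package in the archive in October.

In situ: Ayaan can believe who can stash the package in the archive in October.
'who' is the subject of the clause embedded under 'believe'. The gap is right after 'believe'.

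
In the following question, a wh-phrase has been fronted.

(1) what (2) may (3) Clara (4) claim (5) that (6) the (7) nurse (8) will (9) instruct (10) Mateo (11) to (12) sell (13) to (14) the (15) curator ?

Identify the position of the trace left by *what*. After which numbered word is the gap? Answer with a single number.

12

In situ: Clara may claim that the nurse will instruct Mateo to sell what to the curator.
The filler 'what' is interpreted as the direct object of 'sell'. Fronting leaves a gap immediately after 'sell':
What may Clara claim that the nurse will instruct Mateo to sell ___ to the curator?
'sell' is word 12.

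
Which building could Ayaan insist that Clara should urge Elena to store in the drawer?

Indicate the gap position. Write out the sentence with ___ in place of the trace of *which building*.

Before movement: Ayaan could insist that Clara should urge Elena to store which building in the drawer.
The filler 'which building' is interpreted as the direct object of 'store'. The gap is right after 'store'.

Which building could Ayaan insist that Clara should urge Elena to store ___ in the drawer?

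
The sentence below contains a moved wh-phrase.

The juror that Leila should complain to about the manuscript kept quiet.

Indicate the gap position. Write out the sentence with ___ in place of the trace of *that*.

The juror that Leila should complain to ___ about the manuscript kept quiet.

The filler 'that' is interpreted as the object of the preposition 'to'. The gap is right after 'to'.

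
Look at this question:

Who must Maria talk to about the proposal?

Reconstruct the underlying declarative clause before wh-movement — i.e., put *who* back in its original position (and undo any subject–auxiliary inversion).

Maria must talk to who about the proposal.

The filler 'who' is interpreted as the object of the preposition 'to'. It moves to the left edge, and the trace sits right after 'to':
Who must Maria talk to ___ about the proposal?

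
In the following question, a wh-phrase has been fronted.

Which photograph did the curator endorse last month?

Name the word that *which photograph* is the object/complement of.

In situ: The curator did endorse which photograph last month.
The filler 'which photograph' is interpreted as the direct object of 'endorse'. Fronting leaves a gap immediately after 'endorse':
Which photograph did the curator endorse ___ last month?

endorse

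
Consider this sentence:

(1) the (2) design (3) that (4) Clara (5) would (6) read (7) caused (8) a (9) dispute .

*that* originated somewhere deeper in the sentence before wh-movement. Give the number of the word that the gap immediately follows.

The filler 'that' is interpreted as the direct object of 'read'. It moves to the left edge, and the trace sits right after 'read':
The design that Clara would read ___ caused a dispute.
'read' is word 6.

6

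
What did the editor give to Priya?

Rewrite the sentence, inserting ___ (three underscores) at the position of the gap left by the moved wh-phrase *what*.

What did the editor give ___ to Priya?

In situ: The editor did give what to Priya.
The filler 'what' is interpreted as the direct object of 'give'. The gap is right after 'give'.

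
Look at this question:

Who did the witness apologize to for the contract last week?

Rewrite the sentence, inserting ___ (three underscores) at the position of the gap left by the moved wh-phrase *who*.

Who did the witness apologize to ___ for the contract last week?

In situ: The witness did apologize to who for the contract last week.
'who' functions as the object of the preposition 'to'. The gap is right after 'to'.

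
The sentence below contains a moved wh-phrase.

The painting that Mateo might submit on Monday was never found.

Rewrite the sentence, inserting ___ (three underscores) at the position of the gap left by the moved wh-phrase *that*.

'that' is the direct object of 'submit'. The gap is right after 'submit'.

The painting that Mateo might submit ___ on Monday was never found.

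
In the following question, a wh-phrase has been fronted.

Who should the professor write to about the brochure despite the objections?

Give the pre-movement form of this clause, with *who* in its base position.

The filler 'who' is interpreted as the object of the preposition 'to'. Wh-movement fronts it, leaving a gap right after 'to':
Who should the professor write to ___ about the brochure despite the objections?

The professor should write to who about the brochure despite the objections.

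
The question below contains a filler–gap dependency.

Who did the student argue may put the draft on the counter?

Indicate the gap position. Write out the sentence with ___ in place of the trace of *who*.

Pre-movement form: The student did argue who may put the draft on the counter.
'who' functions as the subject of the clause embedded under 'argue'. The gap is right after 'argue'.

Who did the student argue ___ may put the draft on the counter?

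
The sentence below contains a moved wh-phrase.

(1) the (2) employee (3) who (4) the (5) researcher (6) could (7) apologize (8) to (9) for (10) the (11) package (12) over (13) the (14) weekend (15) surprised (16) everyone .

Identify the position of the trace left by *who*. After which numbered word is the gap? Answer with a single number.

'who' functions as the object of the preposition 'to'. It moves to the left edge, and the trace sits right after 'to':
The employee who the researcher could apologize to ___ for the package over the weekend surprised everyone.
'to' is word 8.

8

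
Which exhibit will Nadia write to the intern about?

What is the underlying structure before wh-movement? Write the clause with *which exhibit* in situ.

The filler 'which exhibit' is interpreted as the object of the preposition 'about'. It moves to the left edge, and the trace sits right after 'about':
Which exhibit will Nadia write to the intern about ___?

Nadia will write to the intern about which exhibit.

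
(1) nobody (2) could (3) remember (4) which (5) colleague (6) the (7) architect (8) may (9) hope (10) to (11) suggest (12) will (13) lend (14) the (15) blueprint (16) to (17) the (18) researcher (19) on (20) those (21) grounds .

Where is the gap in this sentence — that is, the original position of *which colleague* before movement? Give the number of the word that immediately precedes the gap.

Before movement: The architect may hope to suggest which colleague will lend the blueprint to the researcher on those grounds.
The filler 'which colleague' is interpreted as the subject of the clause embedded under 'suggest'. Fronting leaves a gap immediately after 'suggest':
Nobody could remember which colleague the architect may hope to suggest ___ will lend the blueprint to the researcher on those grounds.
'suggest' is word 11.

11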